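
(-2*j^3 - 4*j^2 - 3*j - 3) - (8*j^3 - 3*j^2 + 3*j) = -10*j^3 - j^2 - 6*j - 3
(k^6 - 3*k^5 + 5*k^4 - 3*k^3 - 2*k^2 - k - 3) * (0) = 0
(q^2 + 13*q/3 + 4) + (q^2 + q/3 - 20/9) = 2*q^2 + 14*q/3 + 16/9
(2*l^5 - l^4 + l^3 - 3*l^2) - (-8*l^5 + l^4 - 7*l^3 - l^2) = 10*l^5 - 2*l^4 + 8*l^3 - 2*l^2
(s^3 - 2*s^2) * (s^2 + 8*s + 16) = s^5 + 6*s^4 - 32*s^2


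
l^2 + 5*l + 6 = (l + 2)*(l + 3)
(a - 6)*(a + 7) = a^2 + a - 42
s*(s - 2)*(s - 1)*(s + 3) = s^4 - 7*s^2 + 6*s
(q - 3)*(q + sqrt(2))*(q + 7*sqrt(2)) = q^3 - 3*q^2 + 8*sqrt(2)*q^2 - 24*sqrt(2)*q + 14*q - 42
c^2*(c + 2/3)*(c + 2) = c^4 + 8*c^3/3 + 4*c^2/3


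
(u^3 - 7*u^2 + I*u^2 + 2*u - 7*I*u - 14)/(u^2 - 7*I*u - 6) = (u^2 + u*(-7 + 2*I) - 14*I)/(u - 6*I)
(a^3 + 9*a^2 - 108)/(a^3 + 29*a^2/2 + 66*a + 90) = 2*(a - 3)/(2*a + 5)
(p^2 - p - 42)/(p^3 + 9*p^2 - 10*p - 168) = (p - 7)/(p^2 + 3*p - 28)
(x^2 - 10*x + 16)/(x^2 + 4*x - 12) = (x - 8)/(x + 6)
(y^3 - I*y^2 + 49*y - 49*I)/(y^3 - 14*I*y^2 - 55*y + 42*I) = (y + 7*I)/(y - 6*I)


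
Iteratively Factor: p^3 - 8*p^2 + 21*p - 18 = (p - 3)*(p^2 - 5*p + 6) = (p - 3)^2*(p - 2)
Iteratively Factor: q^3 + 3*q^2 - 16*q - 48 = (q + 3)*(q^2 - 16) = (q + 3)*(q + 4)*(q - 4)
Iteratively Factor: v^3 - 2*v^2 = (v)*(v^2 - 2*v) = v^2*(v - 2)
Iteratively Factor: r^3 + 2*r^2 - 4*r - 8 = (r + 2)*(r^2 - 4) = (r + 2)^2*(r - 2)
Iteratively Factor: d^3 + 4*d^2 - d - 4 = (d + 1)*(d^2 + 3*d - 4) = (d - 1)*(d + 1)*(d + 4)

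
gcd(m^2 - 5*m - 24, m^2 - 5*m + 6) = 1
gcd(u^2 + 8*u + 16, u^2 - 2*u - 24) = u + 4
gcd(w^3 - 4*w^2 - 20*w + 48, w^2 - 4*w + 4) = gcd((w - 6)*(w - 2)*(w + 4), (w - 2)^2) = w - 2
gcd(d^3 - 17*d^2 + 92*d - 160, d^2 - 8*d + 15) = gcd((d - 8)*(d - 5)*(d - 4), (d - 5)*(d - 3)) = d - 5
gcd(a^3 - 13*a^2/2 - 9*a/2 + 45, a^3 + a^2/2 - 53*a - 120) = a + 5/2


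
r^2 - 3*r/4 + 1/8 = (r - 1/2)*(r - 1/4)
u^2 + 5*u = u*(u + 5)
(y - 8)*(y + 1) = y^2 - 7*y - 8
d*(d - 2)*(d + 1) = d^3 - d^2 - 2*d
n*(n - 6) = n^2 - 6*n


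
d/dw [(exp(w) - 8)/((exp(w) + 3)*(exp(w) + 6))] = (-exp(2*w) + 16*exp(w) + 90)*exp(w)/(exp(4*w) + 18*exp(3*w) + 117*exp(2*w) + 324*exp(w) + 324)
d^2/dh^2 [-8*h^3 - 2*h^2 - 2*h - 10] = -48*h - 4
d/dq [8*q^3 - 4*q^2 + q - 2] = 24*q^2 - 8*q + 1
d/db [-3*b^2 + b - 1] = 1 - 6*b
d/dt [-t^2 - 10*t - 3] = -2*t - 10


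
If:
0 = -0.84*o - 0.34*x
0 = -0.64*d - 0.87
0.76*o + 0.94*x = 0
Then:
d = -1.36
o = 0.00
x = 0.00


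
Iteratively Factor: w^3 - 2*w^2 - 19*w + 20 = (w + 4)*(w^2 - 6*w + 5) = (w - 5)*(w + 4)*(w - 1)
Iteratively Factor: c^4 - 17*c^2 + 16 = (c + 4)*(c^3 - 4*c^2 - c + 4) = (c - 1)*(c + 4)*(c^2 - 3*c - 4) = (c - 4)*(c - 1)*(c + 4)*(c + 1)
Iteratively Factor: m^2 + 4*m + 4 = (m + 2)*(m + 2)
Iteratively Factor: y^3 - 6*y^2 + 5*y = (y)*(y^2 - 6*y + 5) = y*(y - 1)*(y - 5)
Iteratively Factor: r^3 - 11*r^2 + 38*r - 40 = (r - 5)*(r^2 - 6*r + 8) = (r - 5)*(r - 4)*(r - 2)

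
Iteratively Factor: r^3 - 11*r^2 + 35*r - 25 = (r - 5)*(r^2 - 6*r + 5) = (r - 5)*(r - 1)*(r - 5)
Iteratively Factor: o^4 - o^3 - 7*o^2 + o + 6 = (o - 3)*(o^3 + 2*o^2 - o - 2) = (o - 3)*(o + 1)*(o^2 + o - 2) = (o - 3)*(o + 1)*(o + 2)*(o - 1)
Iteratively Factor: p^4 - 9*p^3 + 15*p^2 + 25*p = (p)*(p^3 - 9*p^2 + 15*p + 25) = p*(p - 5)*(p^2 - 4*p - 5) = p*(p - 5)*(p + 1)*(p - 5)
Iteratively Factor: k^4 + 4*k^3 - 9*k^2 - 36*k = (k + 4)*(k^3 - 9*k) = (k - 3)*(k + 4)*(k^2 + 3*k) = k*(k - 3)*(k + 4)*(k + 3)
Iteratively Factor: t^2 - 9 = (t - 3)*(t + 3)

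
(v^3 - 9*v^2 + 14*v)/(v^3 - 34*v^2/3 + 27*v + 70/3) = 3*v*(v - 2)/(3*v^2 - 13*v - 10)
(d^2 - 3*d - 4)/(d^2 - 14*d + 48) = (d^2 - 3*d - 4)/(d^2 - 14*d + 48)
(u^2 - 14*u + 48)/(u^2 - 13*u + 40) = (u - 6)/(u - 5)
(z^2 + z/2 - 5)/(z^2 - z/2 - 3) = (2*z + 5)/(2*z + 3)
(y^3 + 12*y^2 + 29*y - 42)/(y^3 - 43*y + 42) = (y + 6)/(y - 6)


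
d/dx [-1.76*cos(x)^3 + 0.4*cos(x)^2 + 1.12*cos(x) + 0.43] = (5.28*cos(x)^2 - 0.8*cos(x) - 1.12)*sin(x)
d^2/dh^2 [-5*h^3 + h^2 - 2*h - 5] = 2 - 30*h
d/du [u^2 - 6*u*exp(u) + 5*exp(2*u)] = -6*u*exp(u) + 2*u + 10*exp(2*u) - 6*exp(u)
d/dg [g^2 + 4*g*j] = 2*g + 4*j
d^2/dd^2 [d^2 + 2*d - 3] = 2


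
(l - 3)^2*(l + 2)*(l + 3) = l^4 - l^3 - 15*l^2 + 9*l + 54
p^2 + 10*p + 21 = (p + 3)*(p + 7)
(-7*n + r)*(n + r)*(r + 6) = -7*n^2*r - 42*n^2 - 6*n*r^2 - 36*n*r + r^3 + 6*r^2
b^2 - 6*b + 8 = (b - 4)*(b - 2)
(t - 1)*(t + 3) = t^2 + 2*t - 3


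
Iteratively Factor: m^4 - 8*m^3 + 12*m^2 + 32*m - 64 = (m - 4)*(m^3 - 4*m^2 - 4*m + 16) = (m - 4)*(m + 2)*(m^2 - 6*m + 8) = (m - 4)^2*(m + 2)*(m - 2)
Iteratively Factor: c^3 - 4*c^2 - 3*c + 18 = (c - 3)*(c^2 - c - 6) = (c - 3)^2*(c + 2)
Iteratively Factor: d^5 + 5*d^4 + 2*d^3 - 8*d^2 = (d - 1)*(d^4 + 6*d^3 + 8*d^2) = (d - 1)*(d + 4)*(d^3 + 2*d^2) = (d - 1)*(d + 2)*(d + 4)*(d^2) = d*(d - 1)*(d + 2)*(d + 4)*(d)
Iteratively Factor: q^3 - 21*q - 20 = (q + 1)*(q^2 - q - 20) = (q - 5)*(q + 1)*(q + 4)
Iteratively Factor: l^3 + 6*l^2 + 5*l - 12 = (l + 4)*(l^2 + 2*l - 3) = (l - 1)*(l + 4)*(l + 3)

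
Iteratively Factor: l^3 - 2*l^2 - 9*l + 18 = (l - 3)*(l^2 + l - 6) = (l - 3)*(l - 2)*(l + 3)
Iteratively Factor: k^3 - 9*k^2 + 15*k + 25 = (k - 5)*(k^2 - 4*k - 5) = (k - 5)*(k + 1)*(k - 5)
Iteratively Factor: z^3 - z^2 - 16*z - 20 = (z - 5)*(z^2 + 4*z + 4) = (z - 5)*(z + 2)*(z + 2)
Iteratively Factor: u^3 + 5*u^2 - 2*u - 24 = (u + 4)*(u^2 + u - 6) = (u - 2)*(u + 4)*(u + 3)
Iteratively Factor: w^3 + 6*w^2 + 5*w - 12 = (w - 1)*(w^2 + 7*w + 12) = (w - 1)*(w + 3)*(w + 4)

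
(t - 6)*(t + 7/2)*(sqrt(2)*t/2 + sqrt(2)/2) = sqrt(2)*t^3/2 - 3*sqrt(2)*t^2/4 - 47*sqrt(2)*t/4 - 21*sqrt(2)/2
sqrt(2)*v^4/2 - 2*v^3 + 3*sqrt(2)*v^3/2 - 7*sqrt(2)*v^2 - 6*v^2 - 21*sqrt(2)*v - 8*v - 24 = (v + 3)*(v - 4*sqrt(2))*(v + sqrt(2))*(sqrt(2)*v/2 + 1)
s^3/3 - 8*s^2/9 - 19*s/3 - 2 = (s/3 + 1)*(s - 6)*(s + 1/3)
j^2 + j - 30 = (j - 5)*(j + 6)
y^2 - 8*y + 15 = (y - 5)*(y - 3)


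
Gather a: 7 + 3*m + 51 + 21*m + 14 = 24*m + 72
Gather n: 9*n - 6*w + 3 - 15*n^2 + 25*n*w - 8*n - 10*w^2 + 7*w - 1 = -15*n^2 + n*(25*w + 1) - 10*w^2 + w + 2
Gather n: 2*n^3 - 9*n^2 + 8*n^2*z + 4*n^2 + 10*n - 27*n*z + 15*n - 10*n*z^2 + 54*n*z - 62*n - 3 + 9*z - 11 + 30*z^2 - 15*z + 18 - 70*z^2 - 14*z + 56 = 2*n^3 + n^2*(8*z - 5) + n*(-10*z^2 + 27*z - 37) - 40*z^2 - 20*z + 60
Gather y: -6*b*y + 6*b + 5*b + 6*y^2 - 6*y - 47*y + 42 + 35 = 11*b + 6*y^2 + y*(-6*b - 53) + 77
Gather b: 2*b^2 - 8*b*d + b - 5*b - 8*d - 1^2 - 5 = 2*b^2 + b*(-8*d - 4) - 8*d - 6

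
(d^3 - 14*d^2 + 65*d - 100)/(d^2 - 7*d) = (d^3 - 14*d^2 + 65*d - 100)/(d*(d - 7))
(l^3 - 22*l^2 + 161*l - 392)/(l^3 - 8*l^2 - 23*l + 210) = (l^2 - 15*l + 56)/(l^2 - l - 30)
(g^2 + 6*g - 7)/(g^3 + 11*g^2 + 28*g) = (g - 1)/(g*(g + 4))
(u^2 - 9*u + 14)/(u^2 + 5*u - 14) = (u - 7)/(u + 7)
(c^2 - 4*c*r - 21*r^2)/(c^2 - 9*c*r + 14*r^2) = (-c - 3*r)/(-c + 2*r)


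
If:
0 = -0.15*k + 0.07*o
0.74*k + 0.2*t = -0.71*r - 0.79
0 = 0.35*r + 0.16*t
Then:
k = 0.168339768339768*t - 1.06756756756757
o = 0.360728075013789*t - 2.28764478764479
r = -0.457142857142857*t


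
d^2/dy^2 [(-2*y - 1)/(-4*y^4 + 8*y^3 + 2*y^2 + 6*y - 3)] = 4*(96*y^7 - 176*y^6 - 72*y^5 + 276*y^4 - 124*y^3 + 186*y^2 + 72*y + 39)/(64*y^12 - 384*y^11 + 672*y^10 - 416*y^9 + 960*y^8 - 1536*y^7 + 280*y^6 - 1080*y^5 + 792*y^4 - 216*y^3 + 270*y^2 - 162*y + 27)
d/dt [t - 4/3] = 1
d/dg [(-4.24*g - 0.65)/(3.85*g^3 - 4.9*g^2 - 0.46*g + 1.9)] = (32.648*g^3 - 13.2685*g^2 - 6.37*g - 8.355)/(14.8225*g^6 - 37.73*g^5 + 20.468*g^4 + 19.138*g^3 - 18.4084*g^2 - 1.748*g + 3.61)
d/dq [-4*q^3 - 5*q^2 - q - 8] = -12*q^2 - 10*q - 1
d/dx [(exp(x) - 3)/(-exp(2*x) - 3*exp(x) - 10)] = ((exp(x) - 3)*(2*exp(x) + 3) - exp(2*x) - 3*exp(x) - 10)*exp(x)/(exp(2*x) + 3*exp(x) + 10)^2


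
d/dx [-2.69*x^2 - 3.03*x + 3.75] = -5.38*x - 3.03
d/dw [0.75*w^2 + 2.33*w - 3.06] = 1.5*w + 2.33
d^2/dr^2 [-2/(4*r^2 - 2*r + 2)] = 2*(4*r^2 - 2*r - (4*r - 1)^2 + 2)/(2*r^2 - r + 1)^3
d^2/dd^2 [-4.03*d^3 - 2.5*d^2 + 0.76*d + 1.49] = -24.18*d - 5.0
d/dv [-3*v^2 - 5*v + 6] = -6*v - 5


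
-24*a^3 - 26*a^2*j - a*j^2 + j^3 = (-6*a + j)*(a + j)*(4*a + j)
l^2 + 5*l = l*(l + 5)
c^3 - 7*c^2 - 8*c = c*(c - 8)*(c + 1)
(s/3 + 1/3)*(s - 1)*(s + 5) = s^3/3 + 5*s^2/3 - s/3 - 5/3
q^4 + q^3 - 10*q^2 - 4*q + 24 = (q - 2)^2*(q + 2)*(q + 3)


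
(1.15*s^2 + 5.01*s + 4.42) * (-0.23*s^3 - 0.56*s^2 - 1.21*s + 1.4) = -0.2645*s^5 - 1.7963*s^4 - 5.2137*s^3 - 6.9273*s^2 + 1.6658*s + 6.188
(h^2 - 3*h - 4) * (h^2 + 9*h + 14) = h^4 + 6*h^3 - 17*h^2 - 78*h - 56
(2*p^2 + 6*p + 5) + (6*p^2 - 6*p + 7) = 8*p^2 + 12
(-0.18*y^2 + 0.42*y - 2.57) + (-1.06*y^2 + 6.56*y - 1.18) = -1.24*y^2 + 6.98*y - 3.75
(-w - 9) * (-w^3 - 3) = w^4 + 9*w^3 + 3*w + 27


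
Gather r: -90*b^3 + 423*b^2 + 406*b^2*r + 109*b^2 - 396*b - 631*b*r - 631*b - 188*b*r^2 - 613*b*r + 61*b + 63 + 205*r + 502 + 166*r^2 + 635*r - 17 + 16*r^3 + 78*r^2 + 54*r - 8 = -90*b^3 + 532*b^2 - 966*b + 16*r^3 + r^2*(244 - 188*b) + r*(406*b^2 - 1244*b + 894) + 540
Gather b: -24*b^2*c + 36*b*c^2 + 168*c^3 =-24*b^2*c + 36*b*c^2 + 168*c^3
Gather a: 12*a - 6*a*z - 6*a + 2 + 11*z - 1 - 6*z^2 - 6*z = a*(6 - 6*z) - 6*z^2 + 5*z + 1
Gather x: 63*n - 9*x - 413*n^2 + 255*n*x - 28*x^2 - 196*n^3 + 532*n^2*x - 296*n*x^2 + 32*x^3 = -196*n^3 - 413*n^2 + 63*n + 32*x^3 + x^2*(-296*n - 28) + x*(532*n^2 + 255*n - 9)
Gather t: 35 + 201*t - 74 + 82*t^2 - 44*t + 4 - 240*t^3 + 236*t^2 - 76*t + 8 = -240*t^3 + 318*t^2 + 81*t - 27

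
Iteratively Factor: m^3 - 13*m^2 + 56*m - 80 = (m - 4)*(m^2 - 9*m + 20) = (m - 5)*(m - 4)*(m - 4)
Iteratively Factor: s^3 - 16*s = (s - 4)*(s^2 + 4*s) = s*(s - 4)*(s + 4)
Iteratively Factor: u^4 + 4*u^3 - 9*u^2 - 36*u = (u + 4)*(u^3 - 9*u) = (u + 3)*(u + 4)*(u^2 - 3*u) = u*(u + 3)*(u + 4)*(u - 3)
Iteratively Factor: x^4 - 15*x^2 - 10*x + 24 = (x - 4)*(x^3 + 4*x^2 + x - 6) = (x - 4)*(x + 3)*(x^2 + x - 2) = (x - 4)*(x + 2)*(x + 3)*(x - 1)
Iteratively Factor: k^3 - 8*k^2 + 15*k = (k)*(k^2 - 8*k + 15) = k*(k - 3)*(k - 5)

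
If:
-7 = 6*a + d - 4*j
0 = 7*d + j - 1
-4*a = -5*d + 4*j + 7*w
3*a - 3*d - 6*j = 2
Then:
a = -349/147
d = 19/49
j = -12/7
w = 2689/1029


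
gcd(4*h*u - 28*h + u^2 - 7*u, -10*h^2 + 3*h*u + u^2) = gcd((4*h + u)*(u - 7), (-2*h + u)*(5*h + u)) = 1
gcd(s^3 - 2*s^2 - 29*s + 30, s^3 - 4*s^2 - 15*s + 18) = s^2 - 7*s + 6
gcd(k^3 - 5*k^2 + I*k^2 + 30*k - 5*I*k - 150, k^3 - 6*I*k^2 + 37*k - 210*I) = k^2 + I*k + 30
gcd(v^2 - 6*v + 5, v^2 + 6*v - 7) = v - 1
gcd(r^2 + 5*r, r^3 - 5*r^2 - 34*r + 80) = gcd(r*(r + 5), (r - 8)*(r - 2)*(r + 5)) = r + 5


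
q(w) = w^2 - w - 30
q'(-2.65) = -6.30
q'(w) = 2*w - 1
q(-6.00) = 12.00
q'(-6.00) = -13.00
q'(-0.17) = -1.34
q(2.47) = -26.37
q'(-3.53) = -8.06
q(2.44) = -26.49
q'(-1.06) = -3.12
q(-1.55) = -26.05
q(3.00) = -24.00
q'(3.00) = 5.00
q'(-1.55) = -4.10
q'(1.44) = 1.88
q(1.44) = -29.37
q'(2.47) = 3.94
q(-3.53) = -14.01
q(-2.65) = -20.33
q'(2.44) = 3.88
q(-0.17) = -29.80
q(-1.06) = -27.82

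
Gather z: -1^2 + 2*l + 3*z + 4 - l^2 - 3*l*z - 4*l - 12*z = -l^2 - 2*l + z*(-3*l - 9) + 3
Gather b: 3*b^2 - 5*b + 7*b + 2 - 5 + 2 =3*b^2 + 2*b - 1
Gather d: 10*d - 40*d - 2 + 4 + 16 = 18 - 30*d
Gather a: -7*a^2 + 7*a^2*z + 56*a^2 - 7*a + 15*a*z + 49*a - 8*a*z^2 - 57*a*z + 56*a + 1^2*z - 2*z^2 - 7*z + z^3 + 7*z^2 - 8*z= a^2*(7*z + 49) + a*(-8*z^2 - 42*z + 98) + z^3 + 5*z^2 - 14*z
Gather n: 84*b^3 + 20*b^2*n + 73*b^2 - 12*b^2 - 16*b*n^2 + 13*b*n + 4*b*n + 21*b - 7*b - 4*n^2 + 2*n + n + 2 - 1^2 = 84*b^3 + 61*b^2 + 14*b + n^2*(-16*b - 4) + n*(20*b^2 + 17*b + 3) + 1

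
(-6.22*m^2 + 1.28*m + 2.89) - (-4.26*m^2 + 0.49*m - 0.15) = -1.96*m^2 + 0.79*m + 3.04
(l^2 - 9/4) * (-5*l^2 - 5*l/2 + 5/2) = -5*l^4 - 5*l^3/2 + 55*l^2/4 + 45*l/8 - 45/8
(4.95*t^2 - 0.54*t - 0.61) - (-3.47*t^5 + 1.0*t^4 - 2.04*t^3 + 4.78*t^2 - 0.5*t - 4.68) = 3.47*t^5 - 1.0*t^4 + 2.04*t^3 + 0.17*t^2 - 0.04*t + 4.07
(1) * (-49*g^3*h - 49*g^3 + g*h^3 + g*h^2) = -49*g^3*h - 49*g^3 + g*h^3 + g*h^2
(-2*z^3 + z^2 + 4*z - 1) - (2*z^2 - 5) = -2*z^3 - z^2 + 4*z + 4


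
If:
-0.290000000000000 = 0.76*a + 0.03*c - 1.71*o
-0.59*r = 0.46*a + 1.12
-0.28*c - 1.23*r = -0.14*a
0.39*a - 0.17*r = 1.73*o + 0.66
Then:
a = -2.42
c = -1.15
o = -0.93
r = -0.01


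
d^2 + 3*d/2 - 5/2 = (d - 1)*(d + 5/2)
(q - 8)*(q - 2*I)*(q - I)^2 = q^4 - 8*q^3 - 4*I*q^3 - 5*q^2 + 32*I*q^2 + 40*q + 2*I*q - 16*I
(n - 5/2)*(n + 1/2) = n^2 - 2*n - 5/4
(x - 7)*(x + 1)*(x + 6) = x^3 - 43*x - 42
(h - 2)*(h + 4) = h^2 + 2*h - 8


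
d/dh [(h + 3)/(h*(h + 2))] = (-h^2 - 6*h - 6)/(h^2*(h^2 + 4*h + 4))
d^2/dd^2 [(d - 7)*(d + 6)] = 2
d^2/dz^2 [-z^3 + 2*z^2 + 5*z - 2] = 4 - 6*z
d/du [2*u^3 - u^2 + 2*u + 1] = 6*u^2 - 2*u + 2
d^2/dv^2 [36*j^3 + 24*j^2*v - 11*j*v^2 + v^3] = -22*j + 6*v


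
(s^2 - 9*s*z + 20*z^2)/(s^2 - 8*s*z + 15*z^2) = (-s + 4*z)/(-s + 3*z)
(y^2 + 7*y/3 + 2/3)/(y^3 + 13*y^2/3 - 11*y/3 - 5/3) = (y + 2)/(y^2 + 4*y - 5)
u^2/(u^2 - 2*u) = u/(u - 2)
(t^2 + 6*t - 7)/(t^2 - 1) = (t + 7)/(t + 1)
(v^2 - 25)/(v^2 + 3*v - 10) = (v - 5)/(v - 2)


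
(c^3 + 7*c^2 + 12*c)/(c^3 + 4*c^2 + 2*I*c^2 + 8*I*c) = (c + 3)/(c + 2*I)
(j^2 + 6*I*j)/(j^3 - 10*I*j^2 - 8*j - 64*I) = j*(j + 6*I)/(j^3 - 10*I*j^2 - 8*j - 64*I)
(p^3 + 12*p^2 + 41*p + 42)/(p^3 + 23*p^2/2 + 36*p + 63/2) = 2*(p + 2)/(2*p + 3)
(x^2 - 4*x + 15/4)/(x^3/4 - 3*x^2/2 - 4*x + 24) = (4*x^2 - 16*x + 15)/(x^3 - 6*x^2 - 16*x + 96)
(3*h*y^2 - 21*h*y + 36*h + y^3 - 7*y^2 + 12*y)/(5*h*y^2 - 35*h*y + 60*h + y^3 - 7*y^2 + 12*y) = (3*h + y)/(5*h + y)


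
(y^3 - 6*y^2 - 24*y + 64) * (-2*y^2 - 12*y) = -2*y^5 + 120*y^3 + 160*y^2 - 768*y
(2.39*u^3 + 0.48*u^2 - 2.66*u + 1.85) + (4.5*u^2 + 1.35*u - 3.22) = 2.39*u^3 + 4.98*u^2 - 1.31*u - 1.37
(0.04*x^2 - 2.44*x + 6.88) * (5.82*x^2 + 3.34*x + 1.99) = 0.2328*x^4 - 14.0672*x^3 + 31.9716*x^2 + 18.1236*x + 13.6912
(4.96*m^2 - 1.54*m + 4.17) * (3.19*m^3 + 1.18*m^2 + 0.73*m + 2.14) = 15.8224*m^5 + 0.940199999999999*m^4 + 15.1059*m^3 + 14.4108*m^2 - 0.251500000000001*m + 8.9238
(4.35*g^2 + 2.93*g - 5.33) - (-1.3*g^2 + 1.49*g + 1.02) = 5.65*g^2 + 1.44*g - 6.35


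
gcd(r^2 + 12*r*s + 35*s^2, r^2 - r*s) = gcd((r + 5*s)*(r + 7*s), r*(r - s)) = 1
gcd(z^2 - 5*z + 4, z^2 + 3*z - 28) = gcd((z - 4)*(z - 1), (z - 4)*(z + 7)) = z - 4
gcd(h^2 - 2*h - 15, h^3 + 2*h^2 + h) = 1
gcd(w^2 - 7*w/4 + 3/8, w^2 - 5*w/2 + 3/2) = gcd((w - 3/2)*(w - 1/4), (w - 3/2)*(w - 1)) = w - 3/2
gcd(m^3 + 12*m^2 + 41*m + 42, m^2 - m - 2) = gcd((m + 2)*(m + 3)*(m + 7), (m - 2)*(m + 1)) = 1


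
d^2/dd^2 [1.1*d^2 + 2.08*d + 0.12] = 2.20000000000000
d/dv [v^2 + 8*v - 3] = 2*v + 8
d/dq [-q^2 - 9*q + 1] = -2*q - 9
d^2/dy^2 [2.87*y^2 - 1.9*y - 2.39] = 5.74000000000000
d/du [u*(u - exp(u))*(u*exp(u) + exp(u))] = (u*(1 - exp(u))*(u + 1) + u*(u + 2)*(u - exp(u)) + (u + 1)*(u - exp(u)))*exp(u)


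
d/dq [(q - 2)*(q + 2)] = 2*q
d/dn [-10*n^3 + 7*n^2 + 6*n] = -30*n^2 + 14*n + 6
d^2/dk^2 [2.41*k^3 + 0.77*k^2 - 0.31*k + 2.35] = 14.46*k + 1.54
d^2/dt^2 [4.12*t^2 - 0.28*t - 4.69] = 8.24000000000000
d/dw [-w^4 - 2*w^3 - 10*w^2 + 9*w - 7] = -4*w^3 - 6*w^2 - 20*w + 9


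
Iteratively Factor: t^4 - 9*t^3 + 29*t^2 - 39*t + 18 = (t - 3)*(t^3 - 6*t^2 + 11*t - 6) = (t - 3)^2*(t^2 - 3*t + 2) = (t - 3)^2*(t - 1)*(t - 2)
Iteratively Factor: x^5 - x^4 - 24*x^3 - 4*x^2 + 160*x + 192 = (x - 4)*(x^4 + 3*x^3 - 12*x^2 - 52*x - 48) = (x - 4)*(x + 2)*(x^3 + x^2 - 14*x - 24) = (x - 4)*(x + 2)^2*(x^2 - x - 12) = (x - 4)^2*(x + 2)^2*(x + 3)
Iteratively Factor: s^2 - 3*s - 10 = (s + 2)*(s - 5)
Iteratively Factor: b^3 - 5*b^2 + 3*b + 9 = (b - 3)*(b^2 - 2*b - 3) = (b - 3)*(b + 1)*(b - 3)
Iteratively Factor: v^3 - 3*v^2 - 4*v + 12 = (v - 3)*(v^2 - 4) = (v - 3)*(v - 2)*(v + 2)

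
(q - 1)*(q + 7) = q^2 + 6*q - 7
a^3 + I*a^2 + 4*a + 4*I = (a - 2*I)*(a + I)*(a + 2*I)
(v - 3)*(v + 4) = v^2 + v - 12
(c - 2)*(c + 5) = c^2 + 3*c - 10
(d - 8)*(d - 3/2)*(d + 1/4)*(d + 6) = d^4 - 13*d^3/4 - 367*d^2/8 + 243*d/4 + 18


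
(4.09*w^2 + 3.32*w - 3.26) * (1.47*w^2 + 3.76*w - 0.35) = 6.0123*w^4 + 20.2588*w^3 + 6.2595*w^2 - 13.4196*w + 1.141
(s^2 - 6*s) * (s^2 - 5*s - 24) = s^4 - 11*s^3 + 6*s^2 + 144*s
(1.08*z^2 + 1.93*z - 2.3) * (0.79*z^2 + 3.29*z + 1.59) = 0.8532*z^4 + 5.0779*z^3 + 6.2499*z^2 - 4.4983*z - 3.657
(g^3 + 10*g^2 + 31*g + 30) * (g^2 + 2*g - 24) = g^5 + 12*g^4 + 27*g^3 - 148*g^2 - 684*g - 720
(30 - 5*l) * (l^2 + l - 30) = -5*l^3 + 25*l^2 + 180*l - 900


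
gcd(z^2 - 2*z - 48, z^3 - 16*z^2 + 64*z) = z - 8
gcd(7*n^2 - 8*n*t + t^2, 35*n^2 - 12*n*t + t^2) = -7*n + t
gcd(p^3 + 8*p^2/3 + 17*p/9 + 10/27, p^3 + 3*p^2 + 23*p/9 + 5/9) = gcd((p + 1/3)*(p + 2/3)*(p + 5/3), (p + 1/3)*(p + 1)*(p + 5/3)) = p^2 + 2*p + 5/9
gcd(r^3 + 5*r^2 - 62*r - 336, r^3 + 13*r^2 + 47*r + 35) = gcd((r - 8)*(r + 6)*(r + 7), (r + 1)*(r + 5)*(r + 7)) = r + 7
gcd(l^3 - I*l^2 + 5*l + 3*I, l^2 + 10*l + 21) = 1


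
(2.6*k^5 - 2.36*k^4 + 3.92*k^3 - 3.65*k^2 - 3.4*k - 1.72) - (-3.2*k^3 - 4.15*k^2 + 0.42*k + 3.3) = 2.6*k^5 - 2.36*k^4 + 7.12*k^3 + 0.5*k^2 - 3.82*k - 5.02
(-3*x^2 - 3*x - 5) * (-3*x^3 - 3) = 9*x^5 + 9*x^4 + 15*x^3 + 9*x^2 + 9*x + 15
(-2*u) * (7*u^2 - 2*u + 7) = -14*u^3 + 4*u^2 - 14*u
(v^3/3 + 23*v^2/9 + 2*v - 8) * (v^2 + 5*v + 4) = v^5/3 + 38*v^4/9 + 145*v^3/9 + 110*v^2/9 - 32*v - 32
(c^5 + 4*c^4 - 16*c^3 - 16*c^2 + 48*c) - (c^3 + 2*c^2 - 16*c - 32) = c^5 + 4*c^4 - 17*c^3 - 18*c^2 + 64*c + 32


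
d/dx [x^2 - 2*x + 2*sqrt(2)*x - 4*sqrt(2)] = 2*x - 2 + 2*sqrt(2)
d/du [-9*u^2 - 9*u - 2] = -18*u - 9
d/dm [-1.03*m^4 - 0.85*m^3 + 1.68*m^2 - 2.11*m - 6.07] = -4.12*m^3 - 2.55*m^2 + 3.36*m - 2.11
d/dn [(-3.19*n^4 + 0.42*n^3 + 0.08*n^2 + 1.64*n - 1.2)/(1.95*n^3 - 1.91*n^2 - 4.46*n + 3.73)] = (-6.2205*n^6 + 12.1858*n^5 + 41.724*n^4 - 57.7372*n^3 + 14.4954*n^2 - 3.9872*n + 0.7652)/(3.8025*n^6 - 7.449*n^5 - 13.7459*n^4 + 31.5842*n^3 + 5.643*n^2 - 33.2716*n + 13.9129)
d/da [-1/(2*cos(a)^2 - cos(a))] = (sin(a)/cos(a)^2 - 4*tan(a))/(2*cos(a) - 1)^2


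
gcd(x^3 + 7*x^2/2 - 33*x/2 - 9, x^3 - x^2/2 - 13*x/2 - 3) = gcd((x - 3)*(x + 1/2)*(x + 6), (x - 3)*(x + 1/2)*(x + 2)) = x^2 - 5*x/2 - 3/2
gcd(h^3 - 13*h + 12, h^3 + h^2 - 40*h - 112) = h + 4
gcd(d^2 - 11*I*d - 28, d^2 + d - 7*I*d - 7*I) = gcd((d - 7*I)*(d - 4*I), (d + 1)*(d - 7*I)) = d - 7*I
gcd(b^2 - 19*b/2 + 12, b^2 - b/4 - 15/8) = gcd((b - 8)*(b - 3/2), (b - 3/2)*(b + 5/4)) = b - 3/2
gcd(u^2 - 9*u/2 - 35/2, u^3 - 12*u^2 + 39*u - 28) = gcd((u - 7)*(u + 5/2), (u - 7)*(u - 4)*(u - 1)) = u - 7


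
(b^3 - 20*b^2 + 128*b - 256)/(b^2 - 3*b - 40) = (b^2 - 12*b + 32)/(b + 5)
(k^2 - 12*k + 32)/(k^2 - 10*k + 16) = (k - 4)/(k - 2)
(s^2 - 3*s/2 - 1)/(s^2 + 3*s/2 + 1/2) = (s - 2)/(s + 1)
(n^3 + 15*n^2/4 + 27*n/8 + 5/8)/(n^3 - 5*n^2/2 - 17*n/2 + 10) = (4*n^2 + 5*n + 1)/(4*(n^2 - 5*n + 4))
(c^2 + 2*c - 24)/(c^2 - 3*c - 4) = (c + 6)/(c + 1)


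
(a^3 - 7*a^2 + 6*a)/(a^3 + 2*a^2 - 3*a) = (a - 6)/(a + 3)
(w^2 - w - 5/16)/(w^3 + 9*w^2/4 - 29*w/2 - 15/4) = (w - 5/4)/(w^2 + 2*w - 15)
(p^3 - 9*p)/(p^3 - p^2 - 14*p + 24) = p*(p + 3)/(p^2 + 2*p - 8)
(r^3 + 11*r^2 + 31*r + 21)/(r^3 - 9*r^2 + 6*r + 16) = (r^2 + 10*r + 21)/(r^2 - 10*r + 16)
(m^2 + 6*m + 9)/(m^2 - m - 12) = (m + 3)/(m - 4)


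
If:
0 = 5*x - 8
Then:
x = 8/5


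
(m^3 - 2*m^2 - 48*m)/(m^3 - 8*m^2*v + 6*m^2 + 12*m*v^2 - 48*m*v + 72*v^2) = m*(m - 8)/(m^2 - 8*m*v + 12*v^2)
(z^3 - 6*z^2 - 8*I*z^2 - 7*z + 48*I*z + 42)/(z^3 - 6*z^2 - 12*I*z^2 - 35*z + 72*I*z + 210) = (z - I)/(z - 5*I)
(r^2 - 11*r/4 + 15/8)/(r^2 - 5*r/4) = (r - 3/2)/r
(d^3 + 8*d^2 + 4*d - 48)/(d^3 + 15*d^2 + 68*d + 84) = (d^2 + 2*d - 8)/(d^2 + 9*d + 14)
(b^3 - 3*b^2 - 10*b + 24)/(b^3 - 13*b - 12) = (b - 2)/(b + 1)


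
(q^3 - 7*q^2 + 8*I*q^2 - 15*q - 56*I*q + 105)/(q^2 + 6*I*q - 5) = (q^2 + q*(-7 + 3*I) - 21*I)/(q + I)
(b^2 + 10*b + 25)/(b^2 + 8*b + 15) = (b + 5)/(b + 3)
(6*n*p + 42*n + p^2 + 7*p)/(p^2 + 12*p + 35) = (6*n + p)/(p + 5)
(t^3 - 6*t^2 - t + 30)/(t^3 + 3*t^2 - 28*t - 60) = (t - 3)/(t + 6)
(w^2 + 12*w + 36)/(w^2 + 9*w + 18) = (w + 6)/(w + 3)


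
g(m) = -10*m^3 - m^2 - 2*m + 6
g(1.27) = -18.64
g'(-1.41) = -58.82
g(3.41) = -408.97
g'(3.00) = -278.00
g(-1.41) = 34.86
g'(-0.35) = -4.98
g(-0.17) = 6.36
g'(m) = -30*m^2 - 2*m - 2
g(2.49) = -159.56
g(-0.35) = 7.01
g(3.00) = -279.00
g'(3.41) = -357.66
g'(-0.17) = -2.53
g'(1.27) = -52.93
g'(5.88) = -1050.99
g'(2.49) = -192.98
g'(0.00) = -2.00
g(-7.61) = 4370.42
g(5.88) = -2073.31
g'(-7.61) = -1724.14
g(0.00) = 6.00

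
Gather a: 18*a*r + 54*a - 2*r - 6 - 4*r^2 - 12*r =a*(18*r + 54) - 4*r^2 - 14*r - 6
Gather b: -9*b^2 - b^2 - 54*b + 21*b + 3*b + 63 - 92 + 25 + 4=-10*b^2 - 30*b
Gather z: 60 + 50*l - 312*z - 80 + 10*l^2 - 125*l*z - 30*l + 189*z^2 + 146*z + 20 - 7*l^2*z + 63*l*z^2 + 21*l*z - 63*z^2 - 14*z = 10*l^2 + 20*l + z^2*(63*l + 126) + z*(-7*l^2 - 104*l - 180)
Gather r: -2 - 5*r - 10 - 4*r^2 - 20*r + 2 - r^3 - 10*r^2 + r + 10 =-r^3 - 14*r^2 - 24*r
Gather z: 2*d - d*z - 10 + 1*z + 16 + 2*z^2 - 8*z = 2*d + 2*z^2 + z*(-d - 7) + 6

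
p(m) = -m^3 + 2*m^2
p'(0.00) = 0.00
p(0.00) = 0.00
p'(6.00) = -84.00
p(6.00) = -144.00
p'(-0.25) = -1.19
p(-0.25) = 0.14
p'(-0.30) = -1.47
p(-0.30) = 0.21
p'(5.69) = -74.37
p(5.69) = -119.47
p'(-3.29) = -45.63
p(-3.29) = 57.26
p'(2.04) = -4.32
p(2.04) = -0.17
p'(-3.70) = -55.87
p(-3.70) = 78.03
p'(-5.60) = -116.48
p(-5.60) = 238.34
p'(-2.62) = -31.07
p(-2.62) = 31.71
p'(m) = -3*m^2 + 4*m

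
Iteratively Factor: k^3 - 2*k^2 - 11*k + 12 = (k - 1)*(k^2 - k - 12) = (k - 1)*(k + 3)*(k - 4)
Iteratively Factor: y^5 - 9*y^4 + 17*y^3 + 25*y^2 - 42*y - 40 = (y - 2)*(y^4 - 7*y^3 + 3*y^2 + 31*y + 20) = (y - 5)*(y - 2)*(y^3 - 2*y^2 - 7*y - 4) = (y - 5)*(y - 4)*(y - 2)*(y^2 + 2*y + 1) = (y - 5)*(y - 4)*(y - 2)*(y + 1)*(y + 1)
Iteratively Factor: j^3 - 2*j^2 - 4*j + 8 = (j + 2)*(j^2 - 4*j + 4) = (j - 2)*(j + 2)*(j - 2)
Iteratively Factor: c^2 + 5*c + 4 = (c + 1)*(c + 4)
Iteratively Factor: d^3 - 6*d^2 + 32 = (d - 4)*(d^2 - 2*d - 8) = (d - 4)^2*(d + 2)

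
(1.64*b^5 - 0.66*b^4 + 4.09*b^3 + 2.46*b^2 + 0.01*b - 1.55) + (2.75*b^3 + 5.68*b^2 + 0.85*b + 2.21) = 1.64*b^5 - 0.66*b^4 + 6.84*b^3 + 8.14*b^2 + 0.86*b + 0.66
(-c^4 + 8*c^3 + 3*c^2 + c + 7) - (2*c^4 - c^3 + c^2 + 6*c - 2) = -3*c^4 + 9*c^3 + 2*c^2 - 5*c + 9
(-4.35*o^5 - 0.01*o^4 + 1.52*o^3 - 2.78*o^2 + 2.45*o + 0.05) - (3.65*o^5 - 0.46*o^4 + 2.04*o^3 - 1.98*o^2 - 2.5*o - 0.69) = -8.0*o^5 + 0.45*o^4 - 0.52*o^3 - 0.8*o^2 + 4.95*o + 0.74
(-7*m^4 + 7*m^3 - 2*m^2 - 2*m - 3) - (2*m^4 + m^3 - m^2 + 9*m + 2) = -9*m^4 + 6*m^3 - m^2 - 11*m - 5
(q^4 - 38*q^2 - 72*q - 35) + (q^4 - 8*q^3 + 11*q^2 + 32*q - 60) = 2*q^4 - 8*q^3 - 27*q^2 - 40*q - 95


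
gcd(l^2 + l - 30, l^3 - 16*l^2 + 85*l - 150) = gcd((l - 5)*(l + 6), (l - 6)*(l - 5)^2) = l - 5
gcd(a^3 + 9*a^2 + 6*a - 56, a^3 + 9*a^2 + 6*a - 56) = a^3 + 9*a^2 + 6*a - 56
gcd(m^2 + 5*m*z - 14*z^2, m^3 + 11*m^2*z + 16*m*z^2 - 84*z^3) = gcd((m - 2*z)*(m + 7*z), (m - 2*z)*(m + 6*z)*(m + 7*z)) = -m^2 - 5*m*z + 14*z^2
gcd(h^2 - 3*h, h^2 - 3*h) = h^2 - 3*h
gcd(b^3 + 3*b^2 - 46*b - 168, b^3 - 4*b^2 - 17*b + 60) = b + 4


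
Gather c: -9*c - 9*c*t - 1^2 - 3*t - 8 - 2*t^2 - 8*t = c*(-9*t - 9) - 2*t^2 - 11*t - 9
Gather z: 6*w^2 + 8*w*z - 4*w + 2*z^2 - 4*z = 6*w^2 - 4*w + 2*z^2 + z*(8*w - 4)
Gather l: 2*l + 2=2*l + 2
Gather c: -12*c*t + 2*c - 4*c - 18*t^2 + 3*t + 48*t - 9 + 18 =c*(-12*t - 2) - 18*t^2 + 51*t + 9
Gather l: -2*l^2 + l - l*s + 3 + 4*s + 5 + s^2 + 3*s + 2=-2*l^2 + l*(1 - s) + s^2 + 7*s + 10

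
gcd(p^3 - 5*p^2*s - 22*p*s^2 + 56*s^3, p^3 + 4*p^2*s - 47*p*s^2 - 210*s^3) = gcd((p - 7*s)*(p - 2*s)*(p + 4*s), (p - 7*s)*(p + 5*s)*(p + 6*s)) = p - 7*s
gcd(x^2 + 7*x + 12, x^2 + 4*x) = x + 4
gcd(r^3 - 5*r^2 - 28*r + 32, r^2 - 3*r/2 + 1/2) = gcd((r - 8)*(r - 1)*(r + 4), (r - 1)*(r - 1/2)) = r - 1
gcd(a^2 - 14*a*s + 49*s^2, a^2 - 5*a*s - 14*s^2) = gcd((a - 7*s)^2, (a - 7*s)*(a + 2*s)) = -a + 7*s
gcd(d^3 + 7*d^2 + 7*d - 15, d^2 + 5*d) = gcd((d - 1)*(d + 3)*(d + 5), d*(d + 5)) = d + 5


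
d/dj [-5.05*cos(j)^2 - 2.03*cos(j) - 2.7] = (10.1*cos(j) + 2.03)*sin(j)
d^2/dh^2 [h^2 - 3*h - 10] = 2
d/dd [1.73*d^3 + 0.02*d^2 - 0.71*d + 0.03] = 5.19*d^2 + 0.04*d - 0.71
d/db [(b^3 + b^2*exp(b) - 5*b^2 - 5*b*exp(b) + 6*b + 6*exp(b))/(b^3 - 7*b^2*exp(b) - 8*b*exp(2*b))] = (8*b^3*exp(b) - 48*b^2*exp(b) + 5*b^2 + 48*b*exp(b) - 12*b + 48*exp(b))/(b^2*(b^2 - 16*b*exp(b) + 64*exp(2*b)))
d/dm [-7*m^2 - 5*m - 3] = -14*m - 5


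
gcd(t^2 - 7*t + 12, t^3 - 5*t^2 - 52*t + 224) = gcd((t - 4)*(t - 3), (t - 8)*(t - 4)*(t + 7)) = t - 4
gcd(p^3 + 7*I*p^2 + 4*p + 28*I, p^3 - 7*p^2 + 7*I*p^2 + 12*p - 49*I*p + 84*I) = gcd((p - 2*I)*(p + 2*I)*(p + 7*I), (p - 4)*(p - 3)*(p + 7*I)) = p + 7*I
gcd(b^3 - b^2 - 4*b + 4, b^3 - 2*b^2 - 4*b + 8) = b^2 - 4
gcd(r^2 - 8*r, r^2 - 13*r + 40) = r - 8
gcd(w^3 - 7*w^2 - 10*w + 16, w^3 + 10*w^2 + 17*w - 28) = w - 1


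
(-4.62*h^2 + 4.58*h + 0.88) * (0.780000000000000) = -3.6036*h^2 + 3.5724*h + 0.6864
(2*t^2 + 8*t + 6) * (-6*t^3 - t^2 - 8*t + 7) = -12*t^5 - 50*t^4 - 60*t^3 - 56*t^2 + 8*t + 42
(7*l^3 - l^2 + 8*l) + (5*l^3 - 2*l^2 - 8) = 12*l^3 - 3*l^2 + 8*l - 8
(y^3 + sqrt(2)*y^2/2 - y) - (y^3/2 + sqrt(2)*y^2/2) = y^3/2 - y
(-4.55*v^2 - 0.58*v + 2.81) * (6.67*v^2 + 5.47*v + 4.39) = -30.3485*v^4 - 28.7571*v^3 - 4.4044*v^2 + 12.8245*v + 12.3359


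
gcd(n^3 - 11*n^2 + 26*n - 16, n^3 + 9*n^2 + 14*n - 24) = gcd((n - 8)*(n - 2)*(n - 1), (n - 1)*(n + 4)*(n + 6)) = n - 1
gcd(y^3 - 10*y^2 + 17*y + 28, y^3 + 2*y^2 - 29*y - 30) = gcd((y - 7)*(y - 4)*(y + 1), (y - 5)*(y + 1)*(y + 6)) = y + 1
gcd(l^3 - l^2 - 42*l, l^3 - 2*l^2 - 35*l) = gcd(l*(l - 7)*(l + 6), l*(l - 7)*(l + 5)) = l^2 - 7*l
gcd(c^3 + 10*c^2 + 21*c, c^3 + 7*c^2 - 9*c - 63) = c^2 + 10*c + 21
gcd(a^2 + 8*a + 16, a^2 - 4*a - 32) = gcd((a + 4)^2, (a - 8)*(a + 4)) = a + 4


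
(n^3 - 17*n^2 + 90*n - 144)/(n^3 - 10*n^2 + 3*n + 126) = (n^2 - 11*n + 24)/(n^2 - 4*n - 21)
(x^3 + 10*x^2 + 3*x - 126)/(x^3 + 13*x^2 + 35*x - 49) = (x^2 + 3*x - 18)/(x^2 + 6*x - 7)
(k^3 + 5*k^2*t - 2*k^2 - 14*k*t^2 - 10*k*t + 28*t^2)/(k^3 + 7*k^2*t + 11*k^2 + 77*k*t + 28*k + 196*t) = (k^2 - 2*k*t - 2*k + 4*t)/(k^2 + 11*k + 28)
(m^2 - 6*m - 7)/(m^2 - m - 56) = (-m^2 + 6*m + 7)/(-m^2 + m + 56)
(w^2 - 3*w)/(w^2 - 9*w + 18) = w/(w - 6)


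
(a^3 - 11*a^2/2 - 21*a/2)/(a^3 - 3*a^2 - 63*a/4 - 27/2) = 2*a*(a - 7)/(2*a^2 - 9*a - 18)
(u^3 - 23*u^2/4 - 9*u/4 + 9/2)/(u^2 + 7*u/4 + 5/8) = 2*(4*u^3 - 23*u^2 - 9*u + 18)/(8*u^2 + 14*u + 5)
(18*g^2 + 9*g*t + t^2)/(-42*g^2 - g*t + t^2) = (3*g + t)/(-7*g + t)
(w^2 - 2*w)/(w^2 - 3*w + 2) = w/(w - 1)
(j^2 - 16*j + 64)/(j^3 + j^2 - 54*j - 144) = (j - 8)/(j^2 + 9*j + 18)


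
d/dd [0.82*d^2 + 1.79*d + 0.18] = 1.64*d + 1.79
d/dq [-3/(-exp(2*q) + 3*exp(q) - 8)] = (9 - 6*exp(q))*exp(q)/(exp(2*q) - 3*exp(q) + 8)^2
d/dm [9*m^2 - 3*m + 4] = 18*m - 3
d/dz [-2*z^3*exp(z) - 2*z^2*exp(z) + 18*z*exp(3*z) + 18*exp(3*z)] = 2*(-z^3 - 4*z^2 + 27*z*exp(2*z) - 2*z + 36*exp(2*z))*exp(z)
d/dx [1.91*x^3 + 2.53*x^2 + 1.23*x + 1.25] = 5.73*x^2 + 5.06*x + 1.23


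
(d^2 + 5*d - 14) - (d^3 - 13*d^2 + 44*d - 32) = -d^3 + 14*d^2 - 39*d + 18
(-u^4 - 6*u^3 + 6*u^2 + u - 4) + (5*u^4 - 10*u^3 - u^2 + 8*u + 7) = 4*u^4 - 16*u^3 + 5*u^2 + 9*u + 3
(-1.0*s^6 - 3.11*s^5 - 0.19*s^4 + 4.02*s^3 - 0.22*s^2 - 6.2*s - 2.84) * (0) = 0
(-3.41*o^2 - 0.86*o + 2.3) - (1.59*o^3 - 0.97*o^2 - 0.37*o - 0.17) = -1.59*o^3 - 2.44*o^2 - 0.49*o + 2.47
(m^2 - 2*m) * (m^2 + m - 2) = m^4 - m^3 - 4*m^2 + 4*m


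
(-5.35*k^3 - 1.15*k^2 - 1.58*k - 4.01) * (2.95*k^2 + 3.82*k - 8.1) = -15.7825*k^5 - 23.8295*k^4 + 34.281*k^3 - 8.5501*k^2 - 2.5202*k + 32.481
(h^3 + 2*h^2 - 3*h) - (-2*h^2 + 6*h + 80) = h^3 + 4*h^2 - 9*h - 80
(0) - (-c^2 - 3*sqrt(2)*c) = c^2 + 3*sqrt(2)*c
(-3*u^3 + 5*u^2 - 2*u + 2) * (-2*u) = 6*u^4 - 10*u^3 + 4*u^2 - 4*u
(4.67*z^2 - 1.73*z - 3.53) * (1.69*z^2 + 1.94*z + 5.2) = 7.8923*z^4 + 6.1361*z^3 + 14.9621*z^2 - 15.8442*z - 18.356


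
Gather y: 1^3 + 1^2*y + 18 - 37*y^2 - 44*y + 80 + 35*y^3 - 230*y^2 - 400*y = 35*y^3 - 267*y^2 - 443*y + 99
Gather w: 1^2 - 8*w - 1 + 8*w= 0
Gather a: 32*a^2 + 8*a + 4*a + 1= 32*a^2 + 12*a + 1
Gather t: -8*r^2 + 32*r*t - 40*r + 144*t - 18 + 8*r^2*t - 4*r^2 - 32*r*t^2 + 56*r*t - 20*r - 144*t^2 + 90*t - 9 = -12*r^2 - 60*r + t^2*(-32*r - 144) + t*(8*r^2 + 88*r + 234) - 27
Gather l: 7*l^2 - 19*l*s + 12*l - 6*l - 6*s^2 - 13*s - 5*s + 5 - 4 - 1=7*l^2 + l*(6 - 19*s) - 6*s^2 - 18*s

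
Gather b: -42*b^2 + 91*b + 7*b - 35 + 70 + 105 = -42*b^2 + 98*b + 140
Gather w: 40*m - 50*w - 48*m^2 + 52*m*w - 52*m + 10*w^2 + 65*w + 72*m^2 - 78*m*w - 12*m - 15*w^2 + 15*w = 24*m^2 - 24*m - 5*w^2 + w*(30 - 26*m)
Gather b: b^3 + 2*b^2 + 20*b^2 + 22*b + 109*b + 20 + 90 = b^3 + 22*b^2 + 131*b + 110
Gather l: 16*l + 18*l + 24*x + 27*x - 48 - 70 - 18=34*l + 51*x - 136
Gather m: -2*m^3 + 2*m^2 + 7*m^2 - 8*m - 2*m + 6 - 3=-2*m^3 + 9*m^2 - 10*m + 3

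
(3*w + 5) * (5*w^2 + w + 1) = 15*w^3 + 28*w^2 + 8*w + 5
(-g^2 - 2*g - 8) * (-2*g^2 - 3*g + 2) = 2*g^4 + 7*g^3 + 20*g^2 + 20*g - 16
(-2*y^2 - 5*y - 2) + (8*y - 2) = -2*y^2 + 3*y - 4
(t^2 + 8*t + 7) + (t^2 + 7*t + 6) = 2*t^2 + 15*t + 13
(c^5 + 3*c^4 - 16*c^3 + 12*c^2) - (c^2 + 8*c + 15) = c^5 + 3*c^4 - 16*c^3 + 11*c^2 - 8*c - 15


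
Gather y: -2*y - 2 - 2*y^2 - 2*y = -2*y^2 - 4*y - 2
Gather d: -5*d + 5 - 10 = -5*d - 5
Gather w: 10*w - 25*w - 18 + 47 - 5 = 24 - 15*w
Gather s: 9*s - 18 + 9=9*s - 9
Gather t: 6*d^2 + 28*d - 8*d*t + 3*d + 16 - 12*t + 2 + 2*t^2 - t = 6*d^2 + 31*d + 2*t^2 + t*(-8*d - 13) + 18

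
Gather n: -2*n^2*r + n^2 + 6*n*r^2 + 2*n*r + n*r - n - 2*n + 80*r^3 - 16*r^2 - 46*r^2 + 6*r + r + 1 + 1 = n^2*(1 - 2*r) + n*(6*r^2 + 3*r - 3) + 80*r^3 - 62*r^2 + 7*r + 2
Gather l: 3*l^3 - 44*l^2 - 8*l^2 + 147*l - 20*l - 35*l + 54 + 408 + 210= 3*l^3 - 52*l^2 + 92*l + 672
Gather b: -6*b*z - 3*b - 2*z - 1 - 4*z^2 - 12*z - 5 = b*(-6*z - 3) - 4*z^2 - 14*z - 6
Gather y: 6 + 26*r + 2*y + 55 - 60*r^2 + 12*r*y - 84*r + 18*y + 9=-60*r^2 - 58*r + y*(12*r + 20) + 70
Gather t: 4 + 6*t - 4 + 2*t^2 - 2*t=2*t^2 + 4*t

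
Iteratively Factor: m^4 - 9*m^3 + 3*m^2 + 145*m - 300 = (m + 4)*(m^3 - 13*m^2 + 55*m - 75) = (m - 5)*(m + 4)*(m^2 - 8*m + 15) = (m - 5)*(m - 3)*(m + 4)*(m - 5)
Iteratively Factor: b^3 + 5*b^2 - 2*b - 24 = (b - 2)*(b^2 + 7*b + 12) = (b - 2)*(b + 4)*(b + 3)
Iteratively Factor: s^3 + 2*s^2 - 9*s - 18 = (s + 3)*(s^2 - s - 6) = (s - 3)*(s + 3)*(s + 2)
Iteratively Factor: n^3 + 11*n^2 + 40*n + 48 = (n + 4)*(n^2 + 7*n + 12) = (n + 3)*(n + 4)*(n + 4)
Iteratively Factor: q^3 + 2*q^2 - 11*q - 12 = (q + 4)*(q^2 - 2*q - 3) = (q + 1)*(q + 4)*(q - 3)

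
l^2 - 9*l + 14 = (l - 7)*(l - 2)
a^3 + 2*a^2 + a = a*(a + 1)^2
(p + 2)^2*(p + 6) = p^3 + 10*p^2 + 28*p + 24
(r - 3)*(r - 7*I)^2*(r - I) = r^4 - 3*r^3 - 15*I*r^3 - 63*r^2 + 45*I*r^2 + 189*r + 49*I*r - 147*I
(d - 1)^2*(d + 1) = d^3 - d^2 - d + 1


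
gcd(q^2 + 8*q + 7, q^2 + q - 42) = q + 7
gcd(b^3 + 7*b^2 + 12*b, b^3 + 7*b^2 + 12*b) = b^3 + 7*b^2 + 12*b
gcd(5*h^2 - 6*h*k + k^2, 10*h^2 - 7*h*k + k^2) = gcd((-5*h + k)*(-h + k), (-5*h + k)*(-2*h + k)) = 5*h - k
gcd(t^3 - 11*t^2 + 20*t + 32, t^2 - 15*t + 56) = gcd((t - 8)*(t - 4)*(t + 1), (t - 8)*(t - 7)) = t - 8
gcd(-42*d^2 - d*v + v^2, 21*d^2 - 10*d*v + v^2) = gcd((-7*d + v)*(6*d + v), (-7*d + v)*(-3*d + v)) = -7*d + v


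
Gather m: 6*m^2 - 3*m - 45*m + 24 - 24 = 6*m^2 - 48*m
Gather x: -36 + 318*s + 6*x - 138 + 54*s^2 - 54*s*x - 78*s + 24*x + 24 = 54*s^2 + 240*s + x*(30 - 54*s) - 150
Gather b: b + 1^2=b + 1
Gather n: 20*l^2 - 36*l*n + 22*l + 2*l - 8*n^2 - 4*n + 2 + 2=20*l^2 + 24*l - 8*n^2 + n*(-36*l - 4) + 4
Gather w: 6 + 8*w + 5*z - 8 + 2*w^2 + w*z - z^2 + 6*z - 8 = 2*w^2 + w*(z + 8) - z^2 + 11*z - 10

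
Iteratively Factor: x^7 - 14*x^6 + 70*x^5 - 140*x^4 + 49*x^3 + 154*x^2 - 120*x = (x - 4)*(x^6 - 10*x^5 + 30*x^4 - 20*x^3 - 31*x^2 + 30*x) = (x - 5)*(x - 4)*(x^5 - 5*x^4 + 5*x^3 + 5*x^2 - 6*x) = x*(x - 5)*(x - 4)*(x^4 - 5*x^3 + 5*x^2 + 5*x - 6) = x*(x - 5)*(x - 4)*(x - 1)*(x^3 - 4*x^2 + x + 6) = x*(x - 5)*(x - 4)*(x - 2)*(x - 1)*(x^2 - 2*x - 3) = x*(x - 5)*(x - 4)*(x - 3)*(x - 2)*(x - 1)*(x + 1)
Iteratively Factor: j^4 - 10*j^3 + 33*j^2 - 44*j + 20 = (j - 2)*(j^3 - 8*j^2 + 17*j - 10) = (j - 5)*(j - 2)*(j^2 - 3*j + 2) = (j - 5)*(j - 2)^2*(j - 1)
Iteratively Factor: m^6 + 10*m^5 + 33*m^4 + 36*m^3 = (m + 3)*(m^5 + 7*m^4 + 12*m^3) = m*(m + 3)*(m^4 + 7*m^3 + 12*m^2) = m^2*(m + 3)*(m^3 + 7*m^2 + 12*m) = m^2*(m + 3)^2*(m^2 + 4*m) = m^2*(m + 3)^2*(m + 4)*(m)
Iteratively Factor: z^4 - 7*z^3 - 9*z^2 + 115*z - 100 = (z - 5)*(z^3 - 2*z^2 - 19*z + 20) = (z - 5)*(z + 4)*(z^2 - 6*z + 5) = (z - 5)*(z - 1)*(z + 4)*(z - 5)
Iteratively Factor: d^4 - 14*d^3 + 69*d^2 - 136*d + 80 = (d - 4)*(d^3 - 10*d^2 + 29*d - 20) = (d - 5)*(d - 4)*(d^2 - 5*d + 4) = (d - 5)*(d - 4)^2*(d - 1)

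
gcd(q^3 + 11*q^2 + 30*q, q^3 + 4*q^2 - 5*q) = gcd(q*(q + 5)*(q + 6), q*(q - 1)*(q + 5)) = q^2 + 5*q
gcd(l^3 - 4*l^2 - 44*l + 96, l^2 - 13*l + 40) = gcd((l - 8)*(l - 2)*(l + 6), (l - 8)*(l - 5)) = l - 8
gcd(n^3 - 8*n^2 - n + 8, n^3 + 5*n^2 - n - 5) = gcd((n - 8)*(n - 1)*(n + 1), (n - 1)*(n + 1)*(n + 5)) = n^2 - 1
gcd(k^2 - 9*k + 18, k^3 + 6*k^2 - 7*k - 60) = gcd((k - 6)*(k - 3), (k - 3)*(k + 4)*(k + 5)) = k - 3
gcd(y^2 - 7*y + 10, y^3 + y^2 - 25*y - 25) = y - 5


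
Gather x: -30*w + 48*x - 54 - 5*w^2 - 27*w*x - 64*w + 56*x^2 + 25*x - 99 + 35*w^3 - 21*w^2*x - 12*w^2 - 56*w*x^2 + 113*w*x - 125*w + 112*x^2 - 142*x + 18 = 35*w^3 - 17*w^2 - 219*w + x^2*(168 - 56*w) + x*(-21*w^2 + 86*w - 69) - 135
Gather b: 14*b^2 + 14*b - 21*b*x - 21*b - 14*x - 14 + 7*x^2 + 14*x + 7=14*b^2 + b*(-21*x - 7) + 7*x^2 - 7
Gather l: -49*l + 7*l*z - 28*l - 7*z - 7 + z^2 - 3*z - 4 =l*(7*z - 77) + z^2 - 10*z - 11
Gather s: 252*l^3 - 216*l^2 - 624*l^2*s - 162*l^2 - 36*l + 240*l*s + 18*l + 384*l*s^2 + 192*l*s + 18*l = 252*l^3 - 378*l^2 + 384*l*s^2 + s*(-624*l^2 + 432*l)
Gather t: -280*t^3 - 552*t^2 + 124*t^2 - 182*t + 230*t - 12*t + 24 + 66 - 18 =-280*t^3 - 428*t^2 + 36*t + 72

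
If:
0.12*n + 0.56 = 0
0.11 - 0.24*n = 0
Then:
No Solution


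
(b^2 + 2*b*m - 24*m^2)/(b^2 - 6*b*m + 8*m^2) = (b + 6*m)/(b - 2*m)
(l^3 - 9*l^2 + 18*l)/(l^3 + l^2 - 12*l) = (l - 6)/(l + 4)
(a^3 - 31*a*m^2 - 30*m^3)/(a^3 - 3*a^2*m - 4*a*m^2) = (a^2 - a*m - 30*m^2)/(a*(a - 4*m))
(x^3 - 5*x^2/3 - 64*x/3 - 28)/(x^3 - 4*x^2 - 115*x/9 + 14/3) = 3*(x + 2)/(3*x - 1)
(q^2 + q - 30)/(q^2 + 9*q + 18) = (q - 5)/(q + 3)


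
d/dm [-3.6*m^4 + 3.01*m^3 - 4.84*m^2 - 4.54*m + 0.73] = -14.4*m^3 + 9.03*m^2 - 9.68*m - 4.54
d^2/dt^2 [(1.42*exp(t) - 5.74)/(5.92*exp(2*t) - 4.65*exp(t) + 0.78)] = (49.765888*exp(4*t) - 765.575584*exp(3*t) + 434.690208*exp(2*t) - 12.942714*exp(t) - 19.955052)*exp(t)/(207.474688*exp(6*t) - 488.89728*exp(5*t) + 466.024176*exp(4*t) - 229.375665*exp(3*t) + 61.401834*exp(2*t) - 8.48718*exp(t) + 0.474552)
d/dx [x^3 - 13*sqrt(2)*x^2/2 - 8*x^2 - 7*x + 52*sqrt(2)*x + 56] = 3*x^2 - 13*sqrt(2)*x - 16*x - 7 + 52*sqrt(2)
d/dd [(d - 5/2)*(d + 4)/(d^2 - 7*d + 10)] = (-17*d^2 + 80*d - 110)/(2*(d^4 - 14*d^3 + 69*d^2 - 140*d + 100))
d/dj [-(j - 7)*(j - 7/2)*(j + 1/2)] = -3*j^2 + 20*j - 77/4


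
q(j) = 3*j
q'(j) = 3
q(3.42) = 10.26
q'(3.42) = 3.00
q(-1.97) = -5.91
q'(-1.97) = 3.00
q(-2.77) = -8.31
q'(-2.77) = 3.00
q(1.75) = 5.25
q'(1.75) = 3.00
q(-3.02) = -9.06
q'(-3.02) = 3.00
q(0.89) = 2.67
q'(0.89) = 3.00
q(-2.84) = -8.52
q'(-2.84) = 3.00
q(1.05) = 3.15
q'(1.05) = 3.00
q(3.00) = 9.00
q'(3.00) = 3.00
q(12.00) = 36.00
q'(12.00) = 3.00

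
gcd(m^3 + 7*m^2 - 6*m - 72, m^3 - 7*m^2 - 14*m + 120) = m + 4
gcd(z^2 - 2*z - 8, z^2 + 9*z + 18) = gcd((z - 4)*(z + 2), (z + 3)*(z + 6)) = 1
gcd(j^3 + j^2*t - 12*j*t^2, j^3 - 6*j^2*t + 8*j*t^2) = j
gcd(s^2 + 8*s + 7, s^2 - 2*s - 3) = s + 1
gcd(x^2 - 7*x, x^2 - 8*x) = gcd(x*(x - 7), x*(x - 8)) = x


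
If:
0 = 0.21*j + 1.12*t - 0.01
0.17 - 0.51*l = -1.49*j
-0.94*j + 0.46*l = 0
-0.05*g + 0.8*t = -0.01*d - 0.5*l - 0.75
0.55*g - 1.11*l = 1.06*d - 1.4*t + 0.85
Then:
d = 5.06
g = 9.54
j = -0.38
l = -0.78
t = 0.08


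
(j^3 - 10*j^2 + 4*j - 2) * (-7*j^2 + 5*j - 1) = -7*j^5 + 75*j^4 - 79*j^3 + 44*j^2 - 14*j + 2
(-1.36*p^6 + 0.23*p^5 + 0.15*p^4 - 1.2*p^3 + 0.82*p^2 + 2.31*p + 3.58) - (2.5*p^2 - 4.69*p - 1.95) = -1.36*p^6 + 0.23*p^5 + 0.15*p^4 - 1.2*p^3 - 1.68*p^2 + 7.0*p + 5.53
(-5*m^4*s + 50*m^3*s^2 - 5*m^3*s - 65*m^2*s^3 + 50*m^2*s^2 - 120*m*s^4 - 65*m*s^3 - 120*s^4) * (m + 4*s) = -5*m^5*s + 30*m^4*s^2 - 5*m^4*s + 135*m^3*s^3 + 30*m^3*s^2 - 380*m^2*s^4 + 135*m^2*s^3 - 480*m*s^5 - 380*m*s^4 - 480*s^5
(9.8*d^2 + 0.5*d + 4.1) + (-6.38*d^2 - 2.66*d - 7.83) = 3.42*d^2 - 2.16*d - 3.73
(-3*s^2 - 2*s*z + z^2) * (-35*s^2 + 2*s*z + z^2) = 105*s^4 + 64*s^3*z - 42*s^2*z^2 + z^4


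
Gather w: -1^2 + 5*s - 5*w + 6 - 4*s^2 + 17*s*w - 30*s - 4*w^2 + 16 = -4*s^2 - 25*s - 4*w^2 + w*(17*s - 5) + 21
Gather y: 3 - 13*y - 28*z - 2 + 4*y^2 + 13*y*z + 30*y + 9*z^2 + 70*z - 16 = 4*y^2 + y*(13*z + 17) + 9*z^2 + 42*z - 15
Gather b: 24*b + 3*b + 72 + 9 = 27*b + 81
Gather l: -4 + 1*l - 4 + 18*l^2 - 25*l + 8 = 18*l^2 - 24*l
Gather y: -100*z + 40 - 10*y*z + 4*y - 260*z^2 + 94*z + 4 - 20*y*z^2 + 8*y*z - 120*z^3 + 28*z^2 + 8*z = y*(-20*z^2 - 2*z + 4) - 120*z^3 - 232*z^2 + 2*z + 44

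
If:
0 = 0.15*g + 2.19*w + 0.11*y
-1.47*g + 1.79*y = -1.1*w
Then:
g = 1.12256596637414*y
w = -0.127116390390923*y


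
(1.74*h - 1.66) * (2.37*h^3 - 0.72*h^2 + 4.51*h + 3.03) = 4.1238*h^4 - 5.187*h^3 + 9.0426*h^2 - 2.2144*h - 5.0298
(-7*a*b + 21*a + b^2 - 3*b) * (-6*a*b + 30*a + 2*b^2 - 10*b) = 42*a^2*b^2 - 336*a^2*b + 630*a^2 - 20*a*b^3 + 160*a*b^2 - 300*a*b + 2*b^4 - 16*b^3 + 30*b^2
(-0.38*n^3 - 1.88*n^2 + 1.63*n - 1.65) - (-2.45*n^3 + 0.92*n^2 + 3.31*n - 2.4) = 2.07*n^3 - 2.8*n^2 - 1.68*n + 0.75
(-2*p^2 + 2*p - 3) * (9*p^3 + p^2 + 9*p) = -18*p^5 + 16*p^4 - 43*p^3 + 15*p^2 - 27*p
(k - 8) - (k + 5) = -13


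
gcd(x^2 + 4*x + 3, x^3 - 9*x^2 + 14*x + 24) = x + 1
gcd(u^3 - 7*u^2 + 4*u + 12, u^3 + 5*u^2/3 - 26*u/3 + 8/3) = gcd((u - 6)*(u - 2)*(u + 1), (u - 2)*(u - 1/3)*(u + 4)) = u - 2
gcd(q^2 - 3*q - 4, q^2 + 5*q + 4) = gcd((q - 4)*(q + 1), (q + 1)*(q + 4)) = q + 1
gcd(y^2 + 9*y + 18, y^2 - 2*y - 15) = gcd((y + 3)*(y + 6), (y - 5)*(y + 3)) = y + 3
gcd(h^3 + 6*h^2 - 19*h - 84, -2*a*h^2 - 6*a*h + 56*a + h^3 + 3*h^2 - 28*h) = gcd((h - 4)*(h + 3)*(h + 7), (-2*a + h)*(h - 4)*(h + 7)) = h^2 + 3*h - 28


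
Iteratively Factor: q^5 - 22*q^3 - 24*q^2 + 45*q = (q + 3)*(q^4 - 3*q^3 - 13*q^2 + 15*q) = (q - 5)*(q + 3)*(q^3 + 2*q^2 - 3*q) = q*(q - 5)*(q + 3)*(q^2 + 2*q - 3) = q*(q - 5)*(q - 1)*(q + 3)*(q + 3)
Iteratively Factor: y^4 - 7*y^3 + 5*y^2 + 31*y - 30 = (y + 2)*(y^3 - 9*y^2 + 23*y - 15) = (y - 3)*(y + 2)*(y^2 - 6*y + 5) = (y - 5)*(y - 3)*(y + 2)*(y - 1)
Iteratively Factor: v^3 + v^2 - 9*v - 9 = (v - 3)*(v^2 + 4*v + 3) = (v - 3)*(v + 3)*(v + 1)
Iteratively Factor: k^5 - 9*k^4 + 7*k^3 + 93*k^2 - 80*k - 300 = (k + 2)*(k^4 - 11*k^3 + 29*k^2 + 35*k - 150) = (k - 5)*(k + 2)*(k^3 - 6*k^2 - k + 30) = (k - 5)^2*(k + 2)*(k^2 - k - 6) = (k - 5)^2*(k + 2)^2*(k - 3)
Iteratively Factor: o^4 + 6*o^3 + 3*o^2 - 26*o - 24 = (o + 1)*(o^3 + 5*o^2 - 2*o - 24) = (o + 1)*(o + 4)*(o^2 + o - 6) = (o + 1)*(o + 3)*(o + 4)*(o - 2)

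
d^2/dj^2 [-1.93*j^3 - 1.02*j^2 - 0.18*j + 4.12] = -11.58*j - 2.04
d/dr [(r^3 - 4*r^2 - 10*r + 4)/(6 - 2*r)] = (-r^3 + 13*r^2/2 - 12*r - 13)/(r^2 - 6*r + 9)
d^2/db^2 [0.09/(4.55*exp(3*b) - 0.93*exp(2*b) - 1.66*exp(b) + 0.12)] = (0.09*(-27.3*exp(2*b) + 3.72*exp(b) + 3.32)*(-13.65*exp(2*b) + 1.86*exp(b) + 1.66)*exp(b) + (-3.6855*exp(2*b) + 0.3348*exp(b) + 0.1494)*(4.55*exp(3*b) - 0.93*exp(2*b) - 1.66*exp(b) + 0.12))*exp(b)/(4.55*exp(3*b) - 0.93*exp(2*b) - 1.66*exp(b) + 0.12)^3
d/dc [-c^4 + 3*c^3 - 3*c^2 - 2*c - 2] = -4*c^3 + 9*c^2 - 6*c - 2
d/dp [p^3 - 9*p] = 3*p^2 - 9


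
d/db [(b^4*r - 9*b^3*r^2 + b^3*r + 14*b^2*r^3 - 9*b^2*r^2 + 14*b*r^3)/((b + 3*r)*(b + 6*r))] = r*(2*b^5 + 18*b^4*r + b^4 - 90*b^3*r^2 + 18*b^3*r - 360*b^2*r^3 - 41*b^2*r^2 + 504*b*r^4 - 324*b*r^3 + 252*r^4)/(b^4 + 18*b^3*r + 117*b^2*r^2 + 324*b*r^3 + 324*r^4)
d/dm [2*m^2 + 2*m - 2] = 4*m + 2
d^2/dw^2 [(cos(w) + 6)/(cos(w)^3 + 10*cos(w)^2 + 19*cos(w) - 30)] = (-4*sin(w)^4 + 38*sin(w)^2 - 5*cos(w) - 3*cos(3*w) + 8)/((cos(w) - 1)^3*(cos(w) + 5)^3)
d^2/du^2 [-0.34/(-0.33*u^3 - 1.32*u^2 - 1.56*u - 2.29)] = (-(0.6732*u + 0.8976)*(0.33*u^3 + 1.32*u^2 + 1.56*u + 2.29) + 0.34*(0.99*u^2 + 2.64*u + 1.56)*(1.98*u^2 + 5.28*u + 3.12))/(0.33*u^3 + 1.32*u^2 + 1.56*u + 2.29)^3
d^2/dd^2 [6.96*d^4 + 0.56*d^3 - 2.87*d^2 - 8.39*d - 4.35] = 83.52*d^2 + 3.36*d - 5.74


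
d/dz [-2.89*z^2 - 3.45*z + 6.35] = -5.78*z - 3.45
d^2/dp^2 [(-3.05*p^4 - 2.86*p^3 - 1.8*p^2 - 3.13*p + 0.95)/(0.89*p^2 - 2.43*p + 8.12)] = (-4.83181*p^6 + 39.57741*p^5 - 240.31011*p^4 + 957.719082*p^3 - 1992.040374*p^2 - 1008.04239*p - 363.395266)/(0.704969*p^6 - 5.774409*p^5 + 35.061639*p^4 - 119.715651*p^3 + 319.888212*p^2 - 480.661776*p + 535.387328)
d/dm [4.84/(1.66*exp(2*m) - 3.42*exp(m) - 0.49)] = (16.5528 - 16.0688*exp(m))*exp(m)/(-1.66*exp(2*m) + 3.42*exp(m) + 0.49)^2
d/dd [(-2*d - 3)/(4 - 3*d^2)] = 2*(3*d^2 - 3*d*(2*d + 3) - 4)/(3*d^2 - 4)^2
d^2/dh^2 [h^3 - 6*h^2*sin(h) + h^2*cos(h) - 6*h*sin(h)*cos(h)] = 6*h^2*sin(h) - h^2*cos(h) - 4*h*sin(h) + 12*h*sin(2*h) - 24*h*cos(h) + 6*h - 12*sin(h) + 2*cos(h) - 12*cos(2*h)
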